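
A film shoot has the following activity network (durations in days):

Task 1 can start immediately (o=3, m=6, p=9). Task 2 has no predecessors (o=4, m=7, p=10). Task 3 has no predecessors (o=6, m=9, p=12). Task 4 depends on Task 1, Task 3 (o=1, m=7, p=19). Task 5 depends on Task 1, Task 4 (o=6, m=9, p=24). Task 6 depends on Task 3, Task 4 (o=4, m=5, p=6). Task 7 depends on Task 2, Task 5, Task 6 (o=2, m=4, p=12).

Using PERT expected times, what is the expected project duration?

33 days

te_Task 1 = (3 + 4·6 + 9)/6 = 36/6 = 6
te_Task 2 = (4 + 4·7 + 10)/6 = 42/6 = 7
te_Task 3 = (6 + 4·9 + 12)/6 = 54/6 = 9
te_Task 4 = (1 + 4·7 + 19)/6 = 48/6 = 8
te_Task 5 = (6 + 4·9 + 24)/6 = 66/6 = 11
te_Task 6 = (4 + 4·5 + 6)/6 = 30/6 = 5
te_Task 7 = (2 + 4·4 + 12)/6 = 30/6 = 5

Forward pass:
ES_Task 1 = 0; EF_Task 1 = 6
ES_Task 2 = 0; EF_Task 2 = 7
ES_Task 3 = 0; EF_Task 3 = 9
ES_Task 4 = max(EF_Task 1=6, EF_Task 3=9) = 9; EF_Task 4 = 9+8 = 17
ES_Task 5 = max(EF_Task 1=6, EF_Task 4=17) = 17; EF_Task 5 = 17+11 = 28
ES_Task 6 = max(EF_Task 3=9, EF_Task 4=17) = 17; EF_Task 6 = 17+5 = 22
ES_Task 7 = max(EF_Task 2=7, EF_Task 5=28, EF_Task 6=22) = 28; EF_Task 7 = 28+5 = 33
Expected project duration μ = 33 days. Critical path: Task 3 → Task 4 → Task 5 → Task 7.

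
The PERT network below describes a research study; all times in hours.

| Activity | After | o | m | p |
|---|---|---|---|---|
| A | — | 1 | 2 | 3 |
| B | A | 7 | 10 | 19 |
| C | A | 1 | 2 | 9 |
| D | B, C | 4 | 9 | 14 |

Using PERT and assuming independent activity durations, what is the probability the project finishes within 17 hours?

te_A = (1 + 4·2 + 3)/6 = 12/6 = 2; σ²_A = ((3−1)/6)² = 0.111
te_B = (7 + 4·10 + 19)/6 = 66/6 = 11; σ²_B = ((19−7)/6)² = 4.000
te_C = (1 + 4·2 + 9)/6 = 18/6 = 3; σ²_C = ((9−1)/6)² = 1.778
te_D = (4 + 4·9 + 14)/6 = 54/6 = 9; σ²_D = ((14−4)/6)² = 2.778

Forward pass:
ES_A = 0; EF_A = 2
ES_B = 2; EF_B = 2+11 = 13
ES_C = 2; EF_C = 2+3 = 5
ES_D = max(EF_B=13, EF_C=5) = 13; EF_D = 13+9 = 22
Expected project duration μ = 22 hours. Critical path: A → B → D.

Variance along critical path = 0.111 + 4.000 + 2.778 = 6.889; σ = √6.889 = 2.625 hours.
Z = (17 − 22) / 2.625 = -1.905
P(T ≤ 17) = Φ(-1.905) ≈ 0.028

0.028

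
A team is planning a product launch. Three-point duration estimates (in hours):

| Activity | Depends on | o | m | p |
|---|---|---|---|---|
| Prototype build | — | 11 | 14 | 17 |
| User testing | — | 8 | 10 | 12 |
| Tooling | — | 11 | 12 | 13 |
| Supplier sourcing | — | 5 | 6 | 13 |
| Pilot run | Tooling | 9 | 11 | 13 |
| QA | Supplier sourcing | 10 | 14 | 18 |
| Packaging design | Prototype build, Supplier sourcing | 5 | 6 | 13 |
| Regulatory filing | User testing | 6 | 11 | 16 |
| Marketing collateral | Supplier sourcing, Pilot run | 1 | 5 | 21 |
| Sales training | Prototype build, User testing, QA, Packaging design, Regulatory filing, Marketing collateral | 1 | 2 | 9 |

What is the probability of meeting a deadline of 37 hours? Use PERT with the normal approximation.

te_Prototype build = (11 + 4·14 + 17)/6 = 84/6 = 14; σ²_Prototype build = ((17−11)/6)² = 1.000
te_User testing = (8 + 4·10 + 12)/6 = 60/6 = 10; σ²_User testing = ((12−8)/6)² = 0.444
te_Tooling = (11 + 4·12 + 13)/6 = 72/6 = 12; σ²_Tooling = ((13−11)/6)² = 0.111
te_Supplier sourcing = (5 + 4·6 + 13)/6 = 42/6 = 7; σ²_Supplier sourcing = ((13−5)/6)² = 1.778
te_Pilot run = (9 + 4·11 + 13)/6 = 66/6 = 11; σ²_Pilot run = ((13−9)/6)² = 0.444
te_QA = (10 + 4·14 + 18)/6 = 84/6 = 14; σ²_QA = ((18−10)/6)² = 1.778
te_Packaging design = (5 + 4·6 + 13)/6 = 42/6 = 7; σ²_Packaging design = ((13−5)/6)² = 1.778
te_Regulatory filing = (6 + 4·11 + 16)/6 = 66/6 = 11; σ²_Regulatory filing = ((16−6)/6)² = 2.778
te_Marketing collateral = (1 + 4·5 + 21)/6 = 42/6 = 7; σ²_Marketing collateral = ((21−1)/6)² = 11.111
te_Sales training = (1 + 4·2 + 9)/6 = 18/6 = 3; σ²_Sales training = ((9−1)/6)² = 1.778

Forward pass:
ES_Prototype build = 0; EF_Prototype build = 14
ES_User testing = 0; EF_User testing = 10
ES_Tooling = 0; EF_Tooling = 12
ES_Supplier sourcing = 0; EF_Supplier sourcing = 7
ES_Pilot run = 12; EF_Pilot run = 12+11 = 23
ES_QA = 7; EF_QA = 7+14 = 21
ES_Packaging design = max(EF_Prototype build=14, EF_Supplier sourcing=7) = 14; EF_Packaging design = 14+7 = 21
ES_Regulatory filing = 10; EF_Regulatory filing = 10+11 = 21
ES_Marketing collateral = max(EF_Supplier sourcing=7, EF_Pilot run=23) = 23; EF_Marketing collateral = 23+7 = 30
ES_Sales training = max(EF_Prototype build=14, EF_User testing=10, EF_QA=21, EF_Packaging design=21, EF_Regulatory filing=21, EF_Marketing collateral=30) = 30; EF_Sales training = 30+3 = 33
Expected project duration μ = 33 hours. Critical path: Tooling → Pilot run → Marketing collateral → Sales training.

Variance along critical path = 0.111 + 0.444 + 11.111 + 1.778 = 13.444; σ = √13.444 = 3.667 hours.
Z = (37 − 33) / 3.667 = 1.091
P(T ≤ 37) = Φ(1.091) ≈ 0.862

0.862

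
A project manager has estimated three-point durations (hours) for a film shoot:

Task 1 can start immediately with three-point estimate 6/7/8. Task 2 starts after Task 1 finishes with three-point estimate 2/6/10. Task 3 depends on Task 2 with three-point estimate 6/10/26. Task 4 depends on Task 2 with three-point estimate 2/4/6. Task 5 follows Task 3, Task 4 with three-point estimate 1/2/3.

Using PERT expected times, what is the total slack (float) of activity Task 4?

8 hours

te_Task 1 = (6 + 4·7 + 8)/6 = 42/6 = 7
te_Task 2 = (2 + 4·6 + 10)/6 = 36/6 = 6
te_Task 3 = (6 + 4·10 + 26)/6 = 72/6 = 12
te_Task 4 = (2 + 4·4 + 6)/6 = 24/6 = 4
te_Task 5 = (1 + 4·2 + 3)/6 = 12/6 = 2

Forward pass:
ES_Task 1 = 0; EF_Task 1 = 7
ES_Task 2 = 7; EF_Task 2 = 7+6 = 13
ES_Task 3 = 13; EF_Task 3 = 13+12 = 25
ES_Task 4 = 13; EF_Task 4 = 13+4 = 17
ES_Task 5 = max(EF_Task 3=25, EF_Task 4=17) = 25; EF_Task 5 = 25+2 = 27
Expected project duration μ = 27 hours. Critical path: Task 1 → Task 2 → Task 3 → Task 5.

Backward pass:
LF_Task 5 = 27; LS_Task 5 = 27−2 = 25
LF_Task 4 = LS_Task 5 = 25; LS_Task 4 = 25−4 = 21
LF_Task 3 = LS_Task 5 = 25; LS_Task 3 = 25−12 = 13
LF_Task 2 = min(LS_Task 3=13, LS_Task 4=21) = 13; LS_Task 2 = 13−6 = 7
LF_Task 1 = LS_Task 2 = 7; LS_Task 1 = 7−7 = 0
Slack_Task 4 = LS_Task 4 − ES_Task 4 = 21 − 13 = 8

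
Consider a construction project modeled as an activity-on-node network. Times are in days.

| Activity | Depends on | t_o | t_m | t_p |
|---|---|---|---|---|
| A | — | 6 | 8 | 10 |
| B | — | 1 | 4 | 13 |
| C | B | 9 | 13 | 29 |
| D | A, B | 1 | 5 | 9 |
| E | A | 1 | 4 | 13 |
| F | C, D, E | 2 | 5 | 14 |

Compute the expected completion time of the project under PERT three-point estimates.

26 days

te_A = (6 + 4·8 + 10)/6 = 48/6 = 8
te_B = (1 + 4·4 + 13)/6 = 30/6 = 5
te_C = (9 + 4·13 + 29)/6 = 90/6 = 15
te_D = (1 + 4·5 + 9)/6 = 30/6 = 5
te_E = (1 + 4·4 + 13)/6 = 30/6 = 5
te_F = (2 + 4·5 + 14)/6 = 36/6 = 6

Forward pass:
ES_A = 0; EF_A = 8
ES_B = 0; EF_B = 5
ES_C = 5; EF_C = 5+15 = 20
ES_D = max(EF_A=8, EF_B=5) = 8; EF_D = 8+5 = 13
ES_E = 8; EF_E = 8+5 = 13
ES_F = max(EF_C=20, EF_D=13, EF_E=13) = 20; EF_F = 20+6 = 26
Expected project duration μ = 26 days. Critical path: B → C → F.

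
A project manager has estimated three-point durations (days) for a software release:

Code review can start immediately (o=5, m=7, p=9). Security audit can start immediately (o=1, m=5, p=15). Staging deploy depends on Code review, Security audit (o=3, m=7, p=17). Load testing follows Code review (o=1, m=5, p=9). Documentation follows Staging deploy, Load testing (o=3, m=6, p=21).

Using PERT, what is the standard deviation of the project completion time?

te_Code review = (5 + 4·7 + 9)/6 = 42/6 = 7; σ²_Code review = ((9−5)/6)² = 0.444
te_Security audit = (1 + 4·5 + 15)/6 = 36/6 = 6; σ²_Security audit = ((15−1)/6)² = 5.444
te_Staging deploy = (3 + 4·7 + 17)/6 = 48/6 = 8; σ²_Staging deploy = ((17−3)/6)² = 5.444
te_Load testing = (1 + 4·5 + 9)/6 = 30/6 = 5; σ²_Load testing = ((9−1)/6)² = 1.778
te_Documentation = (3 + 4·6 + 21)/6 = 48/6 = 8; σ²_Documentation = ((21−3)/6)² = 9.000

Forward pass:
ES_Code review = 0; EF_Code review = 7
ES_Security audit = 0; EF_Security audit = 6
ES_Staging deploy = max(EF_Code review=7, EF_Security audit=6) = 7; EF_Staging deploy = 7+8 = 15
ES_Load testing = 7; EF_Load testing = 7+5 = 12
ES_Documentation = max(EF_Staging deploy=15, EF_Load testing=12) = 15; EF_Documentation = 15+8 = 23
Expected project duration μ = 23 days. Critical path: Code review → Staging deploy → Documentation.

Variance along critical path = 0.444 + 5.444 + 9.000 = 14.889
σ = √14.889 = 3.859 days

3.86 days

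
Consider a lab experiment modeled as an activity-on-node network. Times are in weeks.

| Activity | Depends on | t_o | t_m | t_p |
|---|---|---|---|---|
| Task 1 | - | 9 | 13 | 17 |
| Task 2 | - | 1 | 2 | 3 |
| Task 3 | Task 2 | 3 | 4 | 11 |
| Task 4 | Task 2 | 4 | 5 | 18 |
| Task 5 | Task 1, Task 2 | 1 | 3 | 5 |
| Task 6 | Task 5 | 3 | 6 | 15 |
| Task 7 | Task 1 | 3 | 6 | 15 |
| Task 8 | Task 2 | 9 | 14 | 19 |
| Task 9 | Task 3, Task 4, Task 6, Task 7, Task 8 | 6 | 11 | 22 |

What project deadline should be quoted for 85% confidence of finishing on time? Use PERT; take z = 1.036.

38.8 weeks

te_Task 1 = (9 + 4·13 + 17)/6 = 78/6 = 13; σ²_Task 1 = ((17−9)/6)² = 1.778
te_Task 2 = (1 + 4·2 + 3)/6 = 12/6 = 2; σ²_Task 2 = ((3−1)/6)² = 0.111
te_Task 3 = (3 + 4·4 + 11)/6 = 30/6 = 5; σ²_Task 3 = ((11−3)/6)² = 1.778
te_Task 4 = (4 + 4·5 + 18)/6 = 42/6 = 7; σ²_Task 4 = ((18−4)/6)² = 5.444
te_Task 5 = (1 + 4·3 + 5)/6 = 18/6 = 3; σ²_Task 5 = ((5−1)/6)² = 0.444
te_Task 6 = (3 + 4·6 + 15)/6 = 42/6 = 7; σ²_Task 6 = ((15−3)/6)² = 4.000
te_Task 7 = (3 + 4·6 + 15)/6 = 42/6 = 7; σ²_Task 7 = ((15−3)/6)² = 4.000
te_Task 8 = (9 + 4·14 + 19)/6 = 84/6 = 14; σ²_Task 8 = ((19−9)/6)² = 2.778
te_Task 9 = (6 + 4·11 + 22)/6 = 72/6 = 12; σ²_Task 9 = ((22−6)/6)² = 7.111

Forward pass:
ES_Task 1 = 0; EF_Task 1 = 13
ES_Task 2 = 0; EF_Task 2 = 2
ES_Task 3 = 2; EF_Task 3 = 2+5 = 7
ES_Task 4 = 2; EF_Task 4 = 2+7 = 9
ES_Task 5 = max(EF_Task 1=13, EF_Task 2=2) = 13; EF_Task 5 = 13+3 = 16
ES_Task 6 = 16; EF_Task 6 = 16+7 = 23
ES_Task 7 = 13; EF_Task 7 = 13+7 = 20
ES_Task 8 = 2; EF_Task 8 = 2+14 = 16
ES_Task 9 = max(EF_Task 3=7, EF_Task 4=9, EF_Task 6=23, EF_Task 7=20, EF_Task 8=16) = 23; EF_Task 9 = 23+12 = 35
Expected project duration μ = 35 weeks. Critical path: Task 1 → Task 5 → Task 6 → Task 9.

Variance along critical path = 1.778 + 0.444 + 4.000 + 7.111 = 13.333; σ = 3.651 weeks.
D = μ + z·σ = 35 + 1.036·3.651 = 38.8 weeks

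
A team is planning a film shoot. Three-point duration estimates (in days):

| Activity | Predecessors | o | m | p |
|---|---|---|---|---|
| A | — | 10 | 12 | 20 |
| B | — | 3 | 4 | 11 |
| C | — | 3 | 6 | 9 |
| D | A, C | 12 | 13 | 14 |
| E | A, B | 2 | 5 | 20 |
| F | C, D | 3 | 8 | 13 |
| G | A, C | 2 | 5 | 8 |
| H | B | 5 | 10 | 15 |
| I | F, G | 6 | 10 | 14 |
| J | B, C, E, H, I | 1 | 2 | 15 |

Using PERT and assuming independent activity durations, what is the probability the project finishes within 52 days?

0.867

te_A = (10 + 4·12 + 20)/6 = 78/6 = 13; σ²_A = ((20−10)/6)² = 2.778
te_B = (3 + 4·4 + 11)/6 = 30/6 = 5; σ²_B = ((11−3)/6)² = 1.778
te_C = (3 + 4·6 + 9)/6 = 36/6 = 6; σ²_C = ((9−3)/6)² = 1.000
te_D = (12 + 4·13 + 14)/6 = 78/6 = 13; σ²_D = ((14−12)/6)² = 0.111
te_E = (2 + 4·5 + 20)/6 = 42/6 = 7; σ²_E = ((20−2)/6)² = 9.000
te_F = (3 + 4·8 + 13)/6 = 48/6 = 8; σ²_F = ((13−3)/6)² = 2.778
te_G = (2 + 4·5 + 8)/6 = 30/6 = 5; σ²_G = ((8−2)/6)² = 1.000
te_H = (5 + 4·10 + 15)/6 = 60/6 = 10; σ²_H = ((15−5)/6)² = 2.778
te_I = (6 + 4·10 + 14)/6 = 60/6 = 10; σ²_I = ((14−6)/6)² = 1.778
te_J = (1 + 4·2 + 15)/6 = 24/6 = 4; σ²_J = ((15−1)/6)² = 5.444

Forward pass:
ES_A = 0; EF_A = 13
ES_B = 0; EF_B = 5
ES_C = 0; EF_C = 6
ES_D = max(EF_A=13, EF_C=6) = 13; EF_D = 13+13 = 26
ES_E = max(EF_A=13, EF_B=5) = 13; EF_E = 13+7 = 20
ES_F = max(EF_C=6, EF_D=26) = 26; EF_F = 26+8 = 34
ES_G = max(EF_A=13, EF_C=6) = 13; EF_G = 13+5 = 18
ES_H = 5; EF_H = 5+10 = 15
ES_I = max(EF_F=34, EF_G=18) = 34; EF_I = 34+10 = 44
ES_J = max(EF_B=5, EF_C=6, EF_E=20, EF_H=15, EF_I=44) = 44; EF_J = 44+4 = 48
Expected project duration μ = 48 days. Critical path: A → D → F → I → J.

Variance along critical path = 2.778 + 0.111 + 2.778 + 1.778 + 5.444 = 12.889; σ = √12.889 = 3.590 days.
Z = (52 − 48) / 3.590 = 1.114
P(T ≤ 52) = Φ(1.114) ≈ 0.867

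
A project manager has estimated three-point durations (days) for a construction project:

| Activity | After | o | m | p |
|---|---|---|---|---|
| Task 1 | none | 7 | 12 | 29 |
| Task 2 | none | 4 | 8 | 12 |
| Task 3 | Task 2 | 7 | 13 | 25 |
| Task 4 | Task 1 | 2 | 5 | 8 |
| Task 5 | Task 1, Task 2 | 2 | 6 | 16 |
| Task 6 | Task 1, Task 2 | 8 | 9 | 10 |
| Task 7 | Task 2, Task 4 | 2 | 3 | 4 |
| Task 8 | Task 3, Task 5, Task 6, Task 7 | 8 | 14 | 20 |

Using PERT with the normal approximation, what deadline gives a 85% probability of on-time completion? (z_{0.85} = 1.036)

te_Task 1 = (7 + 4·12 + 29)/6 = 84/6 = 14; σ²_Task 1 = ((29−7)/6)² = 13.444
te_Task 2 = (4 + 4·8 + 12)/6 = 48/6 = 8; σ²_Task 2 = ((12−4)/6)² = 1.778
te_Task 3 = (7 + 4·13 + 25)/6 = 84/6 = 14; σ²_Task 3 = ((25−7)/6)² = 9.000
te_Task 4 = (2 + 4·5 + 8)/6 = 30/6 = 5; σ²_Task 4 = ((8−2)/6)² = 1.000
te_Task 5 = (2 + 4·6 + 16)/6 = 42/6 = 7; σ²_Task 5 = ((16−2)/6)² = 5.444
te_Task 6 = (8 + 4·9 + 10)/6 = 54/6 = 9; σ²_Task 6 = ((10−8)/6)² = 0.111
te_Task 7 = (2 + 4·3 + 4)/6 = 18/6 = 3; σ²_Task 7 = ((4−2)/6)² = 0.111
te_Task 8 = (8 + 4·14 + 20)/6 = 84/6 = 14; σ²_Task 8 = ((20−8)/6)² = 4.000

Forward pass:
ES_Task 1 = 0; EF_Task 1 = 14
ES_Task 2 = 0; EF_Task 2 = 8
ES_Task 3 = 8; EF_Task 3 = 8+14 = 22
ES_Task 4 = 14; EF_Task 4 = 14+5 = 19
ES_Task 5 = max(EF_Task 1=14, EF_Task 2=8) = 14; EF_Task 5 = 14+7 = 21
ES_Task 6 = max(EF_Task 1=14, EF_Task 2=8) = 14; EF_Task 6 = 14+9 = 23
ES_Task 7 = max(EF_Task 2=8, EF_Task 4=19) = 19; EF_Task 7 = 19+3 = 22
ES_Task 8 = max(EF_Task 3=22, EF_Task 5=21, EF_Task 6=23, EF_Task 7=22) = 23; EF_Task 8 = 23+14 = 37
Expected project duration μ = 37 days. Critical path: Task 1 → Task 6 → Task 8.

Variance along critical path = 13.444 + 0.111 + 4.000 = 17.556; σ = 4.190 days.
D = μ + z·σ = 37 + 1.036·4.190 = 41.3 days

41.3 days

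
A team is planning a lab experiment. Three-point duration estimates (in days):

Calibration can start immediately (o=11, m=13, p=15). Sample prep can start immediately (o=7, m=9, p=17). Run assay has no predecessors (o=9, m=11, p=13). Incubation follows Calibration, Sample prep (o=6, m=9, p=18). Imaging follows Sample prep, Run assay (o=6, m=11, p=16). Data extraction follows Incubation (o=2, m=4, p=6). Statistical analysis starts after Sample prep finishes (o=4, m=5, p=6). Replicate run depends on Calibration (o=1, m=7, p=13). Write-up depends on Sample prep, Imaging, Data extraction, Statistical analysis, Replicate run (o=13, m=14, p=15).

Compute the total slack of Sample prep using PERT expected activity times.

te_Calibration = (11 + 4·13 + 15)/6 = 78/6 = 13
te_Sample prep = (7 + 4·9 + 17)/6 = 60/6 = 10
te_Run assay = (9 + 4·11 + 13)/6 = 66/6 = 11
te_Incubation = (6 + 4·9 + 18)/6 = 60/6 = 10
te_Imaging = (6 + 4·11 + 16)/6 = 66/6 = 11
te_Data extraction = (2 + 4·4 + 6)/6 = 24/6 = 4
te_Statistical analysis = (4 + 4·5 + 6)/6 = 30/6 = 5
te_Replicate run = (1 + 4·7 + 13)/6 = 42/6 = 7
te_Write-up = (13 + 4·14 + 15)/6 = 84/6 = 14

Forward pass:
ES_Calibration = 0; EF_Calibration = 13
ES_Sample prep = 0; EF_Sample prep = 10
ES_Run assay = 0; EF_Run assay = 11
ES_Incubation = max(EF_Calibration=13, EF_Sample prep=10) = 13; EF_Incubation = 13+10 = 23
ES_Imaging = max(EF_Sample prep=10, EF_Run assay=11) = 11; EF_Imaging = 11+11 = 22
ES_Data extraction = 23; EF_Data extraction = 23+4 = 27
ES_Statistical analysis = 10; EF_Statistical analysis = 10+5 = 15
ES_Replicate run = 13; EF_Replicate run = 13+7 = 20
ES_Write-up = max(EF_Sample prep=10, EF_Imaging=22, EF_Data extraction=27, EF_Statistical analysis=15, EF_Replicate run=20) = 27; EF_Write-up = 27+14 = 41
Expected project duration μ = 41 days. Critical path: Calibration → Incubation → Data extraction → Write-up.

Backward pass:
LF_Write-up = 41; LS_Write-up = 41−14 = 27
LF_Replicate run = LS_Write-up = 27; LS_Replicate run = 27−7 = 20
LF_Statistical analysis = LS_Write-up = 27; LS_Statistical analysis = 27−5 = 22
LF_Data extraction = LS_Write-up = 27; LS_Data extraction = 27−4 = 23
LF_Imaging = LS_Write-up = 27; LS_Imaging = 27−11 = 16
LF_Incubation = LS_Data extraction = 23; LS_Incubation = 23−10 = 13
LF_Run assay = LS_Imaging = 16; LS_Run assay = 16−11 = 5
LF_Sample prep = min(LS_Incubation=13, LS_Imaging=16, LS_Statistical analysis=22, LS_Write-up=27) = 13; LS_Sample prep = 13−10 = 3
LF_Calibration = min(LS_Incubation=13, LS_Replicate run=20) = 13; LS_Calibration = 13−13 = 0
Slack_Sample prep = LS_Sample prep − ES_Sample prep = 3 − 0 = 3

3 days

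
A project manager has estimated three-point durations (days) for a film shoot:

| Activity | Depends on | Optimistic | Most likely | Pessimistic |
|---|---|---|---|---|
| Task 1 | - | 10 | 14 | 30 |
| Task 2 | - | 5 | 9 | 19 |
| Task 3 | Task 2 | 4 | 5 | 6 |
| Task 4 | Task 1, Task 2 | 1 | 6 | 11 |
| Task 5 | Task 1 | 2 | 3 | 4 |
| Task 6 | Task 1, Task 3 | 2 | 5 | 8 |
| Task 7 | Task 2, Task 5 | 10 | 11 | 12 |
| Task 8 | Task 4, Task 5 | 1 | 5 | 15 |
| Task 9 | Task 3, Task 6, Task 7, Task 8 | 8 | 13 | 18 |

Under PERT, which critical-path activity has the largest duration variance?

Task 1

te_Task 1 = (10 + 4·14 + 30)/6 = 96/6 = 16; σ²_Task 1 = ((30−10)/6)² = 11.111
te_Task 2 = (5 + 4·9 + 19)/6 = 60/6 = 10; σ²_Task 2 = ((19−5)/6)² = 5.444
te_Task 3 = (4 + 4·5 + 6)/6 = 30/6 = 5; σ²_Task 3 = ((6−4)/6)² = 0.111
te_Task 4 = (1 + 4·6 + 11)/6 = 36/6 = 6; σ²_Task 4 = ((11−1)/6)² = 2.778
te_Task 5 = (2 + 4·3 + 4)/6 = 18/6 = 3; σ²_Task 5 = ((4−2)/6)² = 0.111
te_Task 6 = (2 + 4·5 + 8)/6 = 30/6 = 5; σ²_Task 6 = ((8−2)/6)² = 1.000
te_Task 7 = (10 + 4·11 + 12)/6 = 66/6 = 11; σ²_Task 7 = ((12−10)/6)² = 0.111
te_Task 8 = (1 + 4·5 + 15)/6 = 36/6 = 6; σ²_Task 8 = ((15−1)/6)² = 5.444
te_Task 9 = (8 + 4·13 + 18)/6 = 78/6 = 13; σ²_Task 9 = ((18−8)/6)² = 2.778

Forward pass:
ES_Task 1 = 0; EF_Task 1 = 16
ES_Task 2 = 0; EF_Task 2 = 10
ES_Task 3 = 10; EF_Task 3 = 10+5 = 15
ES_Task 4 = max(EF_Task 1=16, EF_Task 2=10) = 16; EF_Task 4 = 16+6 = 22
ES_Task 5 = 16; EF_Task 5 = 16+3 = 19
ES_Task 6 = max(EF_Task 1=16, EF_Task 3=15) = 16; EF_Task 6 = 16+5 = 21
ES_Task 7 = max(EF_Task 2=10, EF_Task 5=19) = 19; EF_Task 7 = 19+11 = 30
ES_Task 8 = max(EF_Task 4=22, EF_Task 5=19) = 22; EF_Task 8 = 22+6 = 28
ES_Task 9 = max(EF_Task 3=15, EF_Task 6=21, EF_Task 7=30, EF_Task 8=28) = 30; EF_Task 9 = 30+13 = 43
Expected project duration μ = 43 days. Critical path: Task 1 → Task 5 → Task 7 → Task 9.

Variances on critical path: σ²_Task 1=11.111, σ²_Task 5=0.111, σ²_Task 7=0.111, σ²_Task 9=2.778.
Largest is σ²_Task 1 = 11.111.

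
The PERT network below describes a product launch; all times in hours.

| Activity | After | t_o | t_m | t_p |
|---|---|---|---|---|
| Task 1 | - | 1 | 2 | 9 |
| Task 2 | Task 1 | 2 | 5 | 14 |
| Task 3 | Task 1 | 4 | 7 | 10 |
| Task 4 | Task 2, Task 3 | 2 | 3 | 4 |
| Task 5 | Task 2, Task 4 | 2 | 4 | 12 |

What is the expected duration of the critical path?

18 hours

te_Task 1 = (1 + 4·2 + 9)/6 = 18/6 = 3
te_Task 2 = (2 + 4·5 + 14)/6 = 36/6 = 6
te_Task 3 = (4 + 4·7 + 10)/6 = 42/6 = 7
te_Task 4 = (2 + 4·3 + 4)/6 = 18/6 = 3
te_Task 5 = (2 + 4·4 + 12)/6 = 30/6 = 5

Forward pass:
ES_Task 1 = 0; EF_Task 1 = 3
ES_Task 2 = 3; EF_Task 2 = 3+6 = 9
ES_Task 3 = 3; EF_Task 3 = 3+7 = 10
ES_Task 4 = max(EF_Task 2=9, EF_Task 3=10) = 10; EF_Task 4 = 10+3 = 13
ES_Task 5 = max(EF_Task 2=9, EF_Task 4=13) = 13; EF_Task 5 = 13+5 = 18
Expected project duration μ = 18 hours. Critical path: Task 1 → Task 3 → Task 4 → Task 5.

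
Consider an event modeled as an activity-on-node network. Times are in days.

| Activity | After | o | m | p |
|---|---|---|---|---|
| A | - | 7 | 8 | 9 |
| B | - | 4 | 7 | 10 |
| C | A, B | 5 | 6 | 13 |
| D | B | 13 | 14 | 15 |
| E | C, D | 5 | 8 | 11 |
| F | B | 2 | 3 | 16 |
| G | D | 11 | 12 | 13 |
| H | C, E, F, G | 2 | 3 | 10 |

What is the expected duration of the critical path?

te_A = (7 + 4·8 + 9)/6 = 48/6 = 8
te_B = (4 + 4·7 + 10)/6 = 42/6 = 7
te_C = (5 + 4·6 + 13)/6 = 42/6 = 7
te_D = (13 + 4·14 + 15)/6 = 84/6 = 14
te_E = (5 + 4·8 + 11)/6 = 48/6 = 8
te_F = (2 + 4·3 + 16)/6 = 30/6 = 5
te_G = (11 + 4·12 + 13)/6 = 72/6 = 12
te_H = (2 + 4·3 + 10)/6 = 24/6 = 4

Forward pass:
ES_A = 0; EF_A = 8
ES_B = 0; EF_B = 7
ES_C = max(EF_A=8, EF_B=7) = 8; EF_C = 8+7 = 15
ES_D = 7; EF_D = 7+14 = 21
ES_E = max(EF_C=15, EF_D=21) = 21; EF_E = 21+8 = 29
ES_F = 7; EF_F = 7+5 = 12
ES_G = 21; EF_G = 21+12 = 33
ES_H = max(EF_C=15, EF_E=29, EF_F=12, EF_G=33) = 33; EF_H = 33+4 = 37
Expected project duration μ = 37 days. Critical path: B → D → G → H.

37 days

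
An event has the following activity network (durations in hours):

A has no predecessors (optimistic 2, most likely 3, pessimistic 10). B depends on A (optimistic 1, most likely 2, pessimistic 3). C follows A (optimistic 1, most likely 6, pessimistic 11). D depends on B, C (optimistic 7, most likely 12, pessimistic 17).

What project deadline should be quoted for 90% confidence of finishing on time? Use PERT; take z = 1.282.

te_A = (2 + 4·3 + 10)/6 = 24/6 = 4; σ²_A = ((10−2)/6)² = 1.778
te_B = (1 + 4·2 + 3)/6 = 12/6 = 2; σ²_B = ((3−1)/6)² = 0.111
te_C = (1 + 4·6 + 11)/6 = 36/6 = 6; σ²_C = ((11−1)/6)² = 2.778
te_D = (7 + 4·12 + 17)/6 = 72/6 = 12; σ²_D = ((17−7)/6)² = 2.778

Forward pass:
ES_A = 0; EF_A = 4
ES_B = 4; EF_B = 4+2 = 6
ES_C = 4; EF_C = 4+6 = 10
ES_D = max(EF_B=6, EF_C=10) = 10; EF_D = 10+12 = 22
Expected project duration μ = 22 hours. Critical path: A → C → D.

Variance along critical path = 1.778 + 2.778 + 2.778 = 7.333; σ = 2.708 hours.
D = μ + z·σ = 22 + 1.282·2.708 = 25.5 hours

25.5 hours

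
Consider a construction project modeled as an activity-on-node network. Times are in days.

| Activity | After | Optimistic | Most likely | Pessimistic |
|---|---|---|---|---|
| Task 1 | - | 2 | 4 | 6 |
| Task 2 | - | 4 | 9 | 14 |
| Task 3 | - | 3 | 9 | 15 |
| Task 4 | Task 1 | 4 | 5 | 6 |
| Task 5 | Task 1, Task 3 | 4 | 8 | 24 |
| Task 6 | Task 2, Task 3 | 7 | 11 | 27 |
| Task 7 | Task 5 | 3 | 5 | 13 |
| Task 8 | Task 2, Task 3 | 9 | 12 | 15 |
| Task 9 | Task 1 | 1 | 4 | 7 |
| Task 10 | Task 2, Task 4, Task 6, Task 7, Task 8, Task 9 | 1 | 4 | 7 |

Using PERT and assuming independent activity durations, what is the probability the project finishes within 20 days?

0.019

te_Task 1 = (2 + 4·4 + 6)/6 = 24/6 = 4; σ²_Task 1 = ((6−2)/6)² = 0.444
te_Task 2 = (4 + 4·9 + 14)/6 = 54/6 = 9; σ²_Task 2 = ((14−4)/6)² = 2.778
te_Task 3 = (3 + 4·9 + 15)/6 = 54/6 = 9; σ²_Task 3 = ((15−3)/6)² = 4.000
te_Task 4 = (4 + 4·5 + 6)/6 = 30/6 = 5; σ²_Task 4 = ((6−4)/6)² = 0.111
te_Task 5 = (4 + 4·8 + 24)/6 = 60/6 = 10; σ²_Task 5 = ((24−4)/6)² = 11.111
te_Task 6 = (7 + 4·11 + 27)/6 = 78/6 = 13; σ²_Task 6 = ((27−7)/6)² = 11.111
te_Task 7 = (3 + 4·5 + 13)/6 = 36/6 = 6; σ²_Task 7 = ((13−3)/6)² = 2.778
te_Task 8 = (9 + 4·12 + 15)/6 = 72/6 = 12; σ²_Task 8 = ((15−9)/6)² = 1.000
te_Task 9 = (1 + 4·4 + 7)/6 = 24/6 = 4; σ²_Task 9 = ((7−1)/6)² = 1.000
te_Task 10 = (1 + 4·4 + 7)/6 = 24/6 = 4; σ²_Task 10 = ((7−1)/6)² = 1.000

Forward pass:
ES_Task 1 = 0; EF_Task 1 = 4
ES_Task 2 = 0; EF_Task 2 = 9
ES_Task 3 = 0; EF_Task 3 = 9
ES_Task 4 = 4; EF_Task 4 = 4+5 = 9
ES_Task 5 = max(EF_Task 1=4, EF_Task 3=9) = 9; EF_Task 5 = 9+10 = 19
ES_Task 6 = max(EF_Task 2=9, EF_Task 3=9) = 9; EF_Task 6 = 9+13 = 22
ES_Task 7 = 19; EF_Task 7 = 19+6 = 25
ES_Task 8 = max(EF_Task 2=9, EF_Task 3=9) = 9; EF_Task 8 = 9+12 = 21
ES_Task 9 = 4; EF_Task 9 = 4+4 = 8
ES_Task 10 = max(EF_Task 2=9, EF_Task 4=9, EF_Task 6=22, EF_Task 7=25, EF_Task 8=21, EF_Task 9=8) = 25; EF_Task 10 = 25+4 = 29
Expected project duration μ = 29 days. Critical path: Task 3 → Task 5 → Task 7 → Task 10.

Variance along critical path = 4.000 + 11.111 + 2.778 + 1.000 = 18.889; σ = √18.889 = 4.346 days.
Z = (20 − 29) / 4.346 = -2.071
P(T ≤ 20) = Φ(-2.071) ≈ 0.019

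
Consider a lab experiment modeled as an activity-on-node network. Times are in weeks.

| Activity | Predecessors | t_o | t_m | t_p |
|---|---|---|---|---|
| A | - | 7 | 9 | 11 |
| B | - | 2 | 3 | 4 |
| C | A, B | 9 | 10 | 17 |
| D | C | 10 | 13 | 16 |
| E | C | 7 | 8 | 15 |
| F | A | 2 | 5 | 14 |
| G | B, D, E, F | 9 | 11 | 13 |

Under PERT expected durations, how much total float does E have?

4 weeks

te_A = (7 + 4·9 + 11)/6 = 54/6 = 9
te_B = (2 + 4·3 + 4)/6 = 18/6 = 3
te_C = (9 + 4·10 + 17)/6 = 66/6 = 11
te_D = (10 + 4·13 + 16)/6 = 78/6 = 13
te_E = (7 + 4·8 + 15)/6 = 54/6 = 9
te_F = (2 + 4·5 + 14)/6 = 36/6 = 6
te_G = (9 + 4·11 + 13)/6 = 66/6 = 11

Forward pass:
ES_A = 0; EF_A = 9
ES_B = 0; EF_B = 3
ES_C = max(EF_A=9, EF_B=3) = 9; EF_C = 9+11 = 20
ES_D = 20; EF_D = 20+13 = 33
ES_E = 20; EF_E = 20+9 = 29
ES_F = 9; EF_F = 9+6 = 15
ES_G = max(EF_B=3, EF_D=33, EF_E=29, EF_F=15) = 33; EF_G = 33+11 = 44
Expected project duration μ = 44 weeks. Critical path: A → C → D → G.

Backward pass:
LF_G = 44; LS_G = 44−11 = 33
LF_F = LS_G = 33; LS_F = 33−6 = 27
LF_E = LS_G = 33; LS_E = 33−9 = 24
LF_D = LS_G = 33; LS_D = 33−13 = 20
LF_C = min(LS_D=20, LS_E=24) = 20; LS_C = 20−11 = 9
LF_B = min(LS_C=9, LS_G=33) = 9; LS_B = 9−3 = 6
LF_A = min(LS_C=9, LS_F=27) = 9; LS_A = 9−9 = 0
Slack_E = LS_E − ES_E = 24 − 20 = 4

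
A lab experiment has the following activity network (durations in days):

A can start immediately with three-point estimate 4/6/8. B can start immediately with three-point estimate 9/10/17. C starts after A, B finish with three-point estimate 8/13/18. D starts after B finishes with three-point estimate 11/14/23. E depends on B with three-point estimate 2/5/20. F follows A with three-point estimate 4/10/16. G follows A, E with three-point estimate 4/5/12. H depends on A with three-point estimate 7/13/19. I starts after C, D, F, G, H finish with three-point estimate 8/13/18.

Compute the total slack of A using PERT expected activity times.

te_A = (4 + 4·6 + 8)/6 = 36/6 = 6
te_B = (9 + 4·10 + 17)/6 = 66/6 = 11
te_C = (8 + 4·13 + 18)/6 = 78/6 = 13
te_D = (11 + 4·14 + 23)/6 = 90/6 = 15
te_E = (2 + 4·5 + 20)/6 = 42/6 = 7
te_F = (4 + 4·10 + 16)/6 = 60/6 = 10
te_G = (4 + 4·5 + 12)/6 = 36/6 = 6
te_H = (7 + 4·13 + 19)/6 = 78/6 = 13
te_I = (8 + 4·13 + 18)/6 = 78/6 = 13

Forward pass:
ES_A = 0; EF_A = 6
ES_B = 0; EF_B = 11
ES_C = max(EF_A=6, EF_B=11) = 11; EF_C = 11+13 = 24
ES_D = 11; EF_D = 11+15 = 26
ES_E = 11; EF_E = 11+7 = 18
ES_F = 6; EF_F = 6+10 = 16
ES_G = max(EF_A=6, EF_E=18) = 18; EF_G = 18+6 = 24
ES_H = 6; EF_H = 6+13 = 19
ES_I = max(EF_C=24, EF_D=26, EF_F=16, EF_G=24, EF_H=19) = 26; EF_I = 26+13 = 39
Expected project duration μ = 39 days. Critical path: B → D → I.

Backward pass:
LF_I = 39; LS_I = 39−13 = 26
LF_H = LS_I = 26; LS_H = 26−13 = 13
LF_G = LS_I = 26; LS_G = 26−6 = 20
LF_F = LS_I = 26; LS_F = 26−10 = 16
LF_E = LS_G = 20; LS_E = 20−7 = 13
LF_D = LS_I = 26; LS_D = 26−15 = 11
LF_C = LS_I = 26; LS_C = 26−13 = 13
LF_B = min(LS_C=13, LS_D=11, LS_E=13) = 11; LS_B = 11−11 = 0
LF_A = min(LS_C=13, LS_F=16, LS_G=20, LS_H=13) = 13; LS_A = 13−6 = 7
Slack_A = LS_A − ES_A = 7 − 0 = 7

7 days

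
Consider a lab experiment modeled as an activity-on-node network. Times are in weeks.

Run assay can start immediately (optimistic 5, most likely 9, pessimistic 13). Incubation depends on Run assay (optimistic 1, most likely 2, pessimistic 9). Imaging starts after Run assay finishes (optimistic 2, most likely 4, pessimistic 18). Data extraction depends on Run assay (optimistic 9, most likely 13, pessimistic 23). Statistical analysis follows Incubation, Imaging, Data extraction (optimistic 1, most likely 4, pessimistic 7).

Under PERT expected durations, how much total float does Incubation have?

te_Run assay = (5 + 4·9 + 13)/6 = 54/6 = 9
te_Incubation = (1 + 4·2 + 9)/6 = 18/6 = 3
te_Imaging = (2 + 4·4 + 18)/6 = 36/6 = 6
te_Data extraction = (9 + 4·13 + 23)/6 = 84/6 = 14
te_Statistical analysis = (1 + 4·4 + 7)/6 = 24/6 = 4

Forward pass:
ES_Run assay = 0; EF_Run assay = 9
ES_Incubation = 9; EF_Incubation = 9+3 = 12
ES_Imaging = 9; EF_Imaging = 9+6 = 15
ES_Data extraction = 9; EF_Data extraction = 9+14 = 23
ES_Statistical analysis = max(EF_Incubation=12, EF_Imaging=15, EF_Data extraction=23) = 23; EF_Statistical analysis = 23+4 = 27
Expected project duration μ = 27 weeks. Critical path: Run assay → Data extraction → Statistical analysis.

Backward pass:
LF_Statistical analysis = 27; LS_Statistical analysis = 27−4 = 23
LF_Data extraction = LS_Statistical analysis = 23; LS_Data extraction = 23−14 = 9
LF_Imaging = LS_Statistical analysis = 23; LS_Imaging = 23−6 = 17
LF_Incubation = LS_Statistical analysis = 23; LS_Incubation = 23−3 = 20
LF_Run assay = min(LS_Incubation=20, LS_Imaging=17, LS_Data extraction=9) = 9; LS_Run assay = 9−9 = 0
Slack_Incubation = LS_Incubation − ES_Incubation = 20 − 9 = 11

11 weeks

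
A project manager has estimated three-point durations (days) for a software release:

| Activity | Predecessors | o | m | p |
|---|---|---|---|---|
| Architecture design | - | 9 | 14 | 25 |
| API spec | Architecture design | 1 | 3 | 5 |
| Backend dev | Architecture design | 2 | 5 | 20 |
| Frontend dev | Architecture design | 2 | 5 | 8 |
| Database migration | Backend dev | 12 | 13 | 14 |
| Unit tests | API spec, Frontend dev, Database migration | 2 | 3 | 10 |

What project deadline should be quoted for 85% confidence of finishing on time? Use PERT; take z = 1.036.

43.4 days

te_Architecture design = (9 + 4·14 + 25)/6 = 90/6 = 15; σ²_Architecture design = ((25−9)/6)² = 7.111
te_API spec = (1 + 4·3 + 5)/6 = 18/6 = 3; σ²_API spec = ((5−1)/6)² = 0.444
te_Backend dev = (2 + 4·5 + 20)/6 = 42/6 = 7; σ²_Backend dev = ((20−2)/6)² = 9.000
te_Frontend dev = (2 + 4·5 + 8)/6 = 30/6 = 5; σ²_Frontend dev = ((8−2)/6)² = 1.000
te_Database migration = (12 + 4·13 + 14)/6 = 78/6 = 13; σ²_Database migration = ((14−12)/6)² = 0.111
te_Unit tests = (2 + 4·3 + 10)/6 = 24/6 = 4; σ²_Unit tests = ((10−2)/6)² = 1.778

Forward pass:
ES_Architecture design = 0; EF_Architecture design = 15
ES_API spec = 15; EF_API spec = 15+3 = 18
ES_Backend dev = 15; EF_Backend dev = 15+7 = 22
ES_Frontend dev = 15; EF_Frontend dev = 15+5 = 20
ES_Database migration = 22; EF_Database migration = 22+13 = 35
ES_Unit tests = max(EF_API spec=18, EF_Frontend dev=20, EF_Database migration=35) = 35; EF_Unit tests = 35+4 = 39
Expected project duration μ = 39 days. Critical path: Architecture design → Backend dev → Database migration → Unit tests.

Variance along critical path = 7.111 + 9.000 + 0.111 + 1.778 = 18.000; σ = 4.243 days.
D = μ + z·σ = 39 + 1.036·4.243 = 43.4 days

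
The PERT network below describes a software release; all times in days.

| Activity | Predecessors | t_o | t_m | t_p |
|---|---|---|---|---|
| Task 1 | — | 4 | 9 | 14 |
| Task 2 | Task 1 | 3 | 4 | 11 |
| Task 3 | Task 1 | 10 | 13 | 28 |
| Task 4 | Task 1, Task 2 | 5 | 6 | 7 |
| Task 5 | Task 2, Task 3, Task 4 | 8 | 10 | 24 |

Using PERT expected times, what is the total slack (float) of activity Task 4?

te_Task 1 = (4 + 4·9 + 14)/6 = 54/6 = 9
te_Task 2 = (3 + 4·4 + 11)/6 = 30/6 = 5
te_Task 3 = (10 + 4·13 + 28)/6 = 90/6 = 15
te_Task 4 = (5 + 4·6 + 7)/6 = 36/6 = 6
te_Task 5 = (8 + 4·10 + 24)/6 = 72/6 = 12

Forward pass:
ES_Task 1 = 0; EF_Task 1 = 9
ES_Task 2 = 9; EF_Task 2 = 9+5 = 14
ES_Task 3 = 9; EF_Task 3 = 9+15 = 24
ES_Task 4 = max(EF_Task 1=9, EF_Task 2=14) = 14; EF_Task 4 = 14+6 = 20
ES_Task 5 = max(EF_Task 2=14, EF_Task 3=24, EF_Task 4=20) = 24; EF_Task 5 = 24+12 = 36
Expected project duration μ = 36 days. Critical path: Task 1 → Task 3 → Task 5.

Backward pass:
LF_Task 5 = 36; LS_Task 5 = 36−12 = 24
LF_Task 4 = LS_Task 5 = 24; LS_Task 4 = 24−6 = 18
LF_Task 3 = LS_Task 5 = 24; LS_Task 3 = 24−15 = 9
LF_Task 2 = min(LS_Task 4=18, LS_Task 5=24) = 18; LS_Task 2 = 18−5 = 13
LF_Task 1 = min(LS_Task 2=13, LS_Task 3=9, LS_Task 4=18) = 9; LS_Task 1 = 9−9 = 0
Slack_Task 4 = LS_Task 4 − ES_Task 4 = 18 − 14 = 4

4 days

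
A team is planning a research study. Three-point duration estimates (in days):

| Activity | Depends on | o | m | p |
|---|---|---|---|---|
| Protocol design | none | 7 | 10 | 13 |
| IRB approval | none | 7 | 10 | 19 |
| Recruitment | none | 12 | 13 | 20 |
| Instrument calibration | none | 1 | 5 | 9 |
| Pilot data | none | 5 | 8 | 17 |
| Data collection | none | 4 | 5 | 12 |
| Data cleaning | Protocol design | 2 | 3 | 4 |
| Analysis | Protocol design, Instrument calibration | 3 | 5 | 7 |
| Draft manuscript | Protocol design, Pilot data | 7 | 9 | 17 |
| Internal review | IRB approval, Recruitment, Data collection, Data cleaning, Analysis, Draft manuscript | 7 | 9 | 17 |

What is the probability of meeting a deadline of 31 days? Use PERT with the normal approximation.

0.652

te_Protocol design = (7 + 4·10 + 13)/6 = 60/6 = 10; σ²_Protocol design = ((13−7)/6)² = 1.000
te_IRB approval = (7 + 4·10 + 19)/6 = 66/6 = 11; σ²_IRB approval = ((19−7)/6)² = 4.000
te_Recruitment = (12 + 4·13 + 20)/6 = 84/6 = 14; σ²_Recruitment = ((20−12)/6)² = 1.778
te_Instrument calibration = (1 + 4·5 + 9)/6 = 30/6 = 5; σ²_Instrument calibration = ((9−1)/6)² = 1.778
te_Pilot data = (5 + 4·8 + 17)/6 = 54/6 = 9; σ²_Pilot data = ((17−5)/6)² = 4.000
te_Data collection = (4 + 4·5 + 12)/6 = 36/6 = 6; σ²_Data collection = ((12−4)/6)² = 1.778
te_Data cleaning = (2 + 4·3 + 4)/6 = 18/6 = 3; σ²_Data cleaning = ((4−2)/6)² = 0.111
te_Analysis = (3 + 4·5 + 7)/6 = 30/6 = 5; σ²_Analysis = ((7−3)/6)² = 0.444
te_Draft manuscript = (7 + 4·9 + 17)/6 = 60/6 = 10; σ²_Draft manuscript = ((17−7)/6)² = 2.778
te_Internal review = (7 + 4·9 + 17)/6 = 60/6 = 10; σ²_Internal review = ((17−7)/6)² = 2.778

Forward pass:
ES_Protocol design = 0; EF_Protocol design = 10
ES_IRB approval = 0; EF_IRB approval = 11
ES_Recruitment = 0; EF_Recruitment = 14
ES_Instrument calibration = 0; EF_Instrument calibration = 5
ES_Pilot data = 0; EF_Pilot data = 9
ES_Data collection = 0; EF_Data collection = 6
ES_Data cleaning = 10; EF_Data cleaning = 10+3 = 13
ES_Analysis = max(EF_Protocol design=10, EF_Instrument calibration=5) = 10; EF_Analysis = 10+5 = 15
ES_Draft manuscript = max(EF_Protocol design=10, EF_Pilot data=9) = 10; EF_Draft manuscript = 10+10 = 20
ES_Internal review = max(EF_IRB approval=11, EF_Recruitment=14, EF_Data collection=6, EF_Data cleaning=13, EF_Analysis=15, EF_Draft manuscript=20) = 20; EF_Internal review = 20+10 = 30
Expected project duration μ = 30 days. Critical path: Protocol design → Draft manuscript → Internal review.

Variance along critical path = 1.000 + 2.778 + 2.778 = 6.556; σ = √6.556 = 2.560 days.
Z = (31 − 30) / 2.560 = 0.391
P(T ≤ 31) = Φ(0.391) ≈ 0.652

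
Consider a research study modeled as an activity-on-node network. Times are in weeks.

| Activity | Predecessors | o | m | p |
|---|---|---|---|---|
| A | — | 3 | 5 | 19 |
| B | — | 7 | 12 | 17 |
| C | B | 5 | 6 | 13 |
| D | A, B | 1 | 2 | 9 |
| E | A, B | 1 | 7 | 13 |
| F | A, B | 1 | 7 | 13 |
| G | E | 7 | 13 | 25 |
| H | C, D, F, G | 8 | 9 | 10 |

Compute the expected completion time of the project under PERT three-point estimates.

42 weeks

te_A = (3 + 4·5 + 19)/6 = 42/6 = 7
te_B = (7 + 4·12 + 17)/6 = 72/6 = 12
te_C = (5 + 4·6 + 13)/6 = 42/6 = 7
te_D = (1 + 4·2 + 9)/6 = 18/6 = 3
te_E = (1 + 4·7 + 13)/6 = 42/6 = 7
te_F = (1 + 4·7 + 13)/6 = 42/6 = 7
te_G = (7 + 4·13 + 25)/6 = 84/6 = 14
te_H = (8 + 4·9 + 10)/6 = 54/6 = 9

Forward pass:
ES_A = 0; EF_A = 7
ES_B = 0; EF_B = 12
ES_C = 12; EF_C = 12+7 = 19
ES_D = max(EF_A=7, EF_B=12) = 12; EF_D = 12+3 = 15
ES_E = max(EF_A=7, EF_B=12) = 12; EF_E = 12+7 = 19
ES_F = max(EF_A=7, EF_B=12) = 12; EF_F = 12+7 = 19
ES_G = 19; EF_G = 19+14 = 33
ES_H = max(EF_C=19, EF_D=15, EF_F=19, EF_G=33) = 33; EF_H = 33+9 = 42
Expected project duration μ = 42 weeks. Critical path: B → E → G → H.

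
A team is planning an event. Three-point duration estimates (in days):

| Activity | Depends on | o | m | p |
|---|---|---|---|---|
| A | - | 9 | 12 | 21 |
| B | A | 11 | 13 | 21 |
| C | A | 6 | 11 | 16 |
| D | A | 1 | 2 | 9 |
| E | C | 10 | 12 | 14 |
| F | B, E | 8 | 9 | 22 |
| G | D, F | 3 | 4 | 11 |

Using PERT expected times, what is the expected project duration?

52 days

te_A = (9 + 4·12 + 21)/6 = 78/6 = 13
te_B = (11 + 4·13 + 21)/6 = 84/6 = 14
te_C = (6 + 4·11 + 16)/6 = 66/6 = 11
te_D = (1 + 4·2 + 9)/6 = 18/6 = 3
te_E = (10 + 4·12 + 14)/6 = 72/6 = 12
te_F = (8 + 4·9 + 22)/6 = 66/6 = 11
te_G = (3 + 4·4 + 11)/6 = 30/6 = 5

Forward pass:
ES_A = 0; EF_A = 13
ES_B = 13; EF_B = 13+14 = 27
ES_C = 13; EF_C = 13+11 = 24
ES_D = 13; EF_D = 13+3 = 16
ES_E = 24; EF_E = 24+12 = 36
ES_F = max(EF_B=27, EF_E=36) = 36; EF_F = 36+11 = 47
ES_G = max(EF_D=16, EF_F=47) = 47; EF_G = 47+5 = 52
Expected project duration μ = 52 days. Critical path: A → C → E → F → G.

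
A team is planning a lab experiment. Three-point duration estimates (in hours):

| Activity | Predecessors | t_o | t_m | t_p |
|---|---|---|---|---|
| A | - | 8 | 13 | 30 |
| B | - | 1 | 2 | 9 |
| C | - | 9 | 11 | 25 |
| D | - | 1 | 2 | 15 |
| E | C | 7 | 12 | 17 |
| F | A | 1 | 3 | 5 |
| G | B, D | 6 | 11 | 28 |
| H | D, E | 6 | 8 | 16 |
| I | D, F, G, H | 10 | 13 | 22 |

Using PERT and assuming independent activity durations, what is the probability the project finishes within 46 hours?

te_A = (8 + 4·13 + 30)/6 = 90/6 = 15; σ²_A = ((30−8)/6)² = 13.444
te_B = (1 + 4·2 + 9)/6 = 18/6 = 3; σ²_B = ((9−1)/6)² = 1.778
te_C = (9 + 4·11 + 25)/6 = 78/6 = 13; σ²_C = ((25−9)/6)² = 7.111
te_D = (1 + 4·2 + 15)/6 = 24/6 = 4; σ²_D = ((15−1)/6)² = 5.444
te_E = (7 + 4·12 + 17)/6 = 72/6 = 12; σ²_E = ((17−7)/6)² = 2.778
te_F = (1 + 4·3 + 5)/6 = 18/6 = 3; σ²_F = ((5−1)/6)² = 0.444
te_G = (6 + 4·11 + 28)/6 = 78/6 = 13; σ²_G = ((28−6)/6)² = 13.444
te_H = (6 + 4·8 + 16)/6 = 54/6 = 9; σ²_H = ((16−6)/6)² = 2.778
te_I = (10 + 4·13 + 22)/6 = 84/6 = 14; σ²_I = ((22−10)/6)² = 4.000

Forward pass:
ES_A = 0; EF_A = 15
ES_B = 0; EF_B = 3
ES_C = 0; EF_C = 13
ES_D = 0; EF_D = 4
ES_E = 13; EF_E = 13+12 = 25
ES_F = 15; EF_F = 15+3 = 18
ES_G = max(EF_B=3, EF_D=4) = 4; EF_G = 4+13 = 17
ES_H = max(EF_D=4, EF_E=25) = 25; EF_H = 25+9 = 34
ES_I = max(EF_D=4, EF_F=18, EF_G=17, EF_H=34) = 34; EF_I = 34+14 = 48
Expected project duration μ = 48 hours. Critical path: C → E → H → I.

Variance along critical path = 7.111 + 2.778 + 2.778 + 4.000 = 16.667; σ = √16.667 = 4.082 hours.
Z = (46 − 48) / 4.082 = -0.490
P(T ≤ 46) = Φ(-0.490) ≈ 0.312

0.312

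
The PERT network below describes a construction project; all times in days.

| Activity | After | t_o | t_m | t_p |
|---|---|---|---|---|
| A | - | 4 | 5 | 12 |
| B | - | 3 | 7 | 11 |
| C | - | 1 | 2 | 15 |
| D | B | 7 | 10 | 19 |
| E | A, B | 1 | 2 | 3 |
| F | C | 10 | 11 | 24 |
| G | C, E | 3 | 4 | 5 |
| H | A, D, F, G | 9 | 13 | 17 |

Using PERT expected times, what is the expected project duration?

te_A = (4 + 4·5 + 12)/6 = 36/6 = 6
te_B = (3 + 4·7 + 11)/6 = 42/6 = 7
te_C = (1 + 4·2 + 15)/6 = 24/6 = 4
te_D = (7 + 4·10 + 19)/6 = 66/6 = 11
te_E = (1 + 4·2 + 3)/6 = 12/6 = 2
te_F = (10 + 4·11 + 24)/6 = 78/6 = 13
te_G = (3 + 4·4 + 5)/6 = 24/6 = 4
te_H = (9 + 4·13 + 17)/6 = 78/6 = 13

Forward pass:
ES_A = 0; EF_A = 6
ES_B = 0; EF_B = 7
ES_C = 0; EF_C = 4
ES_D = 7; EF_D = 7+11 = 18
ES_E = max(EF_A=6, EF_B=7) = 7; EF_E = 7+2 = 9
ES_F = 4; EF_F = 4+13 = 17
ES_G = max(EF_C=4, EF_E=9) = 9; EF_G = 9+4 = 13
ES_H = max(EF_A=6, EF_D=18, EF_F=17, EF_G=13) = 18; EF_H = 18+13 = 31
Expected project duration μ = 31 days. Critical path: B → D → H.

31 days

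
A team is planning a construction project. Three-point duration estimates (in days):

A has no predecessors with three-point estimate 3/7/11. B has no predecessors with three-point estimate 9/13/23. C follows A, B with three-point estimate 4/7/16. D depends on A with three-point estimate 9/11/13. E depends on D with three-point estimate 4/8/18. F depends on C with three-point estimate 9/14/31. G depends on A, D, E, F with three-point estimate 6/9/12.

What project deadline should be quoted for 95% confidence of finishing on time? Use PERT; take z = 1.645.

55.0 days

te_A = (3 + 4·7 + 11)/6 = 42/6 = 7; σ²_A = ((11−3)/6)² = 1.778
te_B = (9 + 4·13 + 23)/6 = 84/6 = 14; σ²_B = ((23−9)/6)² = 5.444
te_C = (4 + 4·7 + 16)/6 = 48/6 = 8; σ²_C = ((16−4)/6)² = 4.000
te_D = (9 + 4·11 + 13)/6 = 66/6 = 11; σ²_D = ((13−9)/6)² = 0.444
te_E = (4 + 4·8 + 18)/6 = 54/6 = 9; σ²_E = ((18−4)/6)² = 5.444
te_F = (9 + 4·14 + 31)/6 = 96/6 = 16; σ²_F = ((31−9)/6)² = 13.444
te_G = (6 + 4·9 + 12)/6 = 54/6 = 9; σ²_G = ((12−6)/6)² = 1.000

Forward pass:
ES_A = 0; EF_A = 7
ES_B = 0; EF_B = 14
ES_C = max(EF_A=7, EF_B=14) = 14; EF_C = 14+8 = 22
ES_D = 7; EF_D = 7+11 = 18
ES_E = 18; EF_E = 18+9 = 27
ES_F = 22; EF_F = 22+16 = 38
ES_G = max(EF_A=7, EF_D=18, EF_E=27, EF_F=38) = 38; EF_G = 38+9 = 47
Expected project duration μ = 47 days. Critical path: B → C → F → G.

Variance along critical path = 5.444 + 4.000 + 13.444 + 1.000 = 23.889; σ = 4.888 days.
D = μ + z·σ = 47 + 1.645·4.888 = 55.0 days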